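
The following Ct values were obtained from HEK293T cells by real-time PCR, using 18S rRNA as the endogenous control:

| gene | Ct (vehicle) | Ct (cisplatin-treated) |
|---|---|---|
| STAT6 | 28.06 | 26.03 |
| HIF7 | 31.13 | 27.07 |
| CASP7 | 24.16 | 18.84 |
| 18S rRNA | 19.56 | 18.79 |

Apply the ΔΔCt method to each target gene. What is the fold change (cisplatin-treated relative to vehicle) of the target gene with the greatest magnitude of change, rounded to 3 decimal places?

STAT6: ΔΔCt = (26.03−18.79) − (28.06−19.56) = 7.24 − 8.50 = -1.26; fold change = 2^1.26 = 2.395
HIF7: ΔΔCt = (27.07−18.79) − (31.13−19.56) = 8.28 − 11.57 = -3.29; fold change = 2^3.29 = 9.781
CASP7: ΔΔCt = (18.84−18.79) − (24.16−19.56) = 0.05 − 4.60 = -4.55; fold change = 2^4.55 = 23.425
CASP7 has the largest |ΔΔCt| = 4.55.

23.425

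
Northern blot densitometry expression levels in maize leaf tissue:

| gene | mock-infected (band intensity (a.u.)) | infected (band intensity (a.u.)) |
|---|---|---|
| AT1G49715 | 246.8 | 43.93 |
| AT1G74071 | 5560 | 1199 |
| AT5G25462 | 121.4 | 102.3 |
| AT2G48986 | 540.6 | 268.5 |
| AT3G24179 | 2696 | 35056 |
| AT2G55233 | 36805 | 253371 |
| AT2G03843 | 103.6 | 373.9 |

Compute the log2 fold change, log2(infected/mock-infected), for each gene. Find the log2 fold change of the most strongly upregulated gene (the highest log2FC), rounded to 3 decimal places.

3.701

log2(43.93/246.8) = -2.490  (AT1G49715)
log2(1199/5560) = -2.213  (AT1G74071)
log2(102.3/121.4) = -0.247  (AT5G25462)
log2(268.5/540.6) = -1.010  (AT2G48986)
log2(35056/2696) = 3.701  (AT3G24179)
log2(253371/36805) = 2.783  (AT2G55233)
log2(373.9/103.6) = 1.852  (AT2G03843)
AT3G24179 is most strongly upregulated.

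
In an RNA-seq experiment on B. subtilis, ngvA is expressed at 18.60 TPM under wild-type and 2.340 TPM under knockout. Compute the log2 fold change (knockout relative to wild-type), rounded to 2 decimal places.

Fold change = 2.340 / 18.60 = 0.1258
log2(0.1258) = -2.991

-2.99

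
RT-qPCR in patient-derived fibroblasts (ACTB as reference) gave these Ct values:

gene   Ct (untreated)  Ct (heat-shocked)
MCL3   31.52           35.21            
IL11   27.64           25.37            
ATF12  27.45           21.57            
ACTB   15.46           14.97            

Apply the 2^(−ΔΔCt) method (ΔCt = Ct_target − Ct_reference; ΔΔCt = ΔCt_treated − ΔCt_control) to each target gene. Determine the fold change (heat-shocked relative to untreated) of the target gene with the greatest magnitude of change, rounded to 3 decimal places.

41.933

MCL3: ΔΔCt = (35.21−14.97) − (31.52−15.46) = 20.24 − 16.06 = 4.18; fold change = 2^-4.18 = 0.055
IL11: ΔΔCt = (25.37−14.97) − (27.64−15.46) = 10.40 − 12.18 = -1.78; fold change = 2^1.78 = 3.434
ATF12: ΔΔCt = (21.57−14.97) − (27.45−15.46) = 6.60 − 11.99 = -5.39; fold change = 2^5.39 = 41.933
ATF12 has the largest |ΔΔCt| = 5.39.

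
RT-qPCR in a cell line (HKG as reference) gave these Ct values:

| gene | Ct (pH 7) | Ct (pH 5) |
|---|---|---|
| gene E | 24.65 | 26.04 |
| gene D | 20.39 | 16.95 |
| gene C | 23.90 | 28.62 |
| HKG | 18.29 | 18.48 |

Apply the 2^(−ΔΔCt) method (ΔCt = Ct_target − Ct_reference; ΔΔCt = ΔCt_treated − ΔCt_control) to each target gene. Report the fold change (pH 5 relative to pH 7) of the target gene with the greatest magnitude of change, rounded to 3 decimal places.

gene E: ΔΔCt = (26.04−18.48) − (24.65−18.29) = 7.56 − 6.36 = 1.20; fold change = 2^-1.20 = 0.435
gene D: ΔΔCt = (16.95−18.48) − (20.39−18.29) = -1.53 − 2.10 = -3.63; fold change = 2^3.63 = 12.381
gene C: ΔΔCt = (28.62−18.48) − (23.90−18.29) = 10.14 − 5.61 = 4.53; fold change = 2^-4.53 = 0.043
gene C has the largest |ΔΔCt| = 4.53.

0.043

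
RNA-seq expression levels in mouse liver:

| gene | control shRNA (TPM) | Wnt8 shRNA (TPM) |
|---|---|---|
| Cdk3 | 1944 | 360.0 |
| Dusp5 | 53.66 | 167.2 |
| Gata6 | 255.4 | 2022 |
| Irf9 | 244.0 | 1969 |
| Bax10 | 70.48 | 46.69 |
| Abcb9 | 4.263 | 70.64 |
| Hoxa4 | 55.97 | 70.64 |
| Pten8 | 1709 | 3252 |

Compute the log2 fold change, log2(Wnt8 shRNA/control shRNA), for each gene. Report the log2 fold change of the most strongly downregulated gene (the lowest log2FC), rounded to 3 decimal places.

log2(360.0/1944) = -2.433  (Cdk3)
log2(167.2/53.66) = 1.640  (Dusp5)
log2(2022/255.4) = 2.985  (Gata6)
log2(1969/244.0) = 3.013  (Irf9)
log2(46.69/70.48) = -0.594  (Bax10)
log2(70.64/4.263) = 4.051  (Abcb9)
log2(70.64/55.97) = 0.336  (Hoxa4)
log2(3252/1709) = 0.928  (Pten8)
Cdk3 is most strongly downregulated.

-2.433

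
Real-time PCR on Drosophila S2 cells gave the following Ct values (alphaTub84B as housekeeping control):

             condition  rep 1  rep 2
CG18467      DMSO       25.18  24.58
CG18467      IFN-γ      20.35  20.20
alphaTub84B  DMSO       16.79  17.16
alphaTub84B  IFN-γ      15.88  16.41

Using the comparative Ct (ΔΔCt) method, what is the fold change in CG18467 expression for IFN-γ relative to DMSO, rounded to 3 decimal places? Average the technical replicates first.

13.690

Mean Ct: CG18467 DMSO 24.880; CG18467 IFN-γ 20.275; alphaTub84B DMSO 16.975; alphaTub84B IFN-γ 16.145
ΔCt(DMSO) = 24.880 − 16.975 = 7.905
ΔCt(IFN-γ) = 20.275 − 16.145 = 4.130
ΔΔCt = 4.130 − 7.905 = -3.775
Fold change = 2^(−(-3.775)) = 2^3.775 = 13.6895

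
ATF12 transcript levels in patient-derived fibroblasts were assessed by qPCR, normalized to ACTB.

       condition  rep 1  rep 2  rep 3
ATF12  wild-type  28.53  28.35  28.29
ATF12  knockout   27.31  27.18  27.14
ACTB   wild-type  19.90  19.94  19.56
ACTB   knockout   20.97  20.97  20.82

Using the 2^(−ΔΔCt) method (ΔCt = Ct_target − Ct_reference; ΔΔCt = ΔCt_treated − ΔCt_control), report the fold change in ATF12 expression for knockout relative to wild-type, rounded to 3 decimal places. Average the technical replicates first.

Mean Ct: ATF12 wild-type 28.390; ATF12 knockout 27.210; ACTB wild-type 19.800; ACTB knockout 20.920
ΔCt(wild-type) = 28.390 − 19.800 = 8.590
ΔCt(knockout) = 27.210 − 20.920 = 6.290
ΔΔCt = 6.290 − 8.590 = -2.300
Fold change = 2^(−(-2.300)) = 2^2.300 = 4.9246

4.925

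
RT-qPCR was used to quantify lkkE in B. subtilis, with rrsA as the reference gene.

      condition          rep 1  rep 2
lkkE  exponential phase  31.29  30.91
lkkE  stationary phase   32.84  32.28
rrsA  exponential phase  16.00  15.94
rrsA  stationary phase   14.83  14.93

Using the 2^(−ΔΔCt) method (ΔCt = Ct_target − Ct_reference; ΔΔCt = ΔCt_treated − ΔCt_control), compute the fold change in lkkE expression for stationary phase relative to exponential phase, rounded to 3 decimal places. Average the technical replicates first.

Mean Ct: lkkE exponential phase 31.100; lkkE stationary phase 32.560; rrsA exponential phase 15.970; rrsA stationary phase 14.880
ΔCt(exponential phase) = 31.100 − 15.970 = 15.130
ΔCt(stationary phase) = 32.560 − 14.880 = 17.680
ΔΔCt = 17.680 − 15.130 = 2.550
Fold change = 2^(−2.550) = 0.1708

0.171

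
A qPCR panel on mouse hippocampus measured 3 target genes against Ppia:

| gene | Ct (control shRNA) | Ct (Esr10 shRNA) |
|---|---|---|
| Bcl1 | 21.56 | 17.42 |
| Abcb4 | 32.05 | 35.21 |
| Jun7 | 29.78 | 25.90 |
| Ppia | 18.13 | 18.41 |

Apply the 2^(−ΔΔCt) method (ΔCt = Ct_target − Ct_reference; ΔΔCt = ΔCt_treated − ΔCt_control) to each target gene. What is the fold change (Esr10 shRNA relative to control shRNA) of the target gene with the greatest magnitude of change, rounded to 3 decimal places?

Bcl1: ΔΔCt = (17.42−18.41) − (21.56−18.13) = -0.99 − 3.43 = -4.42; fold change = 2^4.42 = 21.407
Abcb4: ΔΔCt = (35.21−18.41) − (32.05−18.13) = 16.80 − 13.92 = 2.88; fold change = 2^-2.88 = 0.136
Jun7: ΔΔCt = (25.90−18.41) − (29.78−18.13) = 7.49 − 11.65 = -4.16; fold change = 2^4.16 = 17.877
Bcl1 has the largest |ΔΔCt| = 4.42.

21.407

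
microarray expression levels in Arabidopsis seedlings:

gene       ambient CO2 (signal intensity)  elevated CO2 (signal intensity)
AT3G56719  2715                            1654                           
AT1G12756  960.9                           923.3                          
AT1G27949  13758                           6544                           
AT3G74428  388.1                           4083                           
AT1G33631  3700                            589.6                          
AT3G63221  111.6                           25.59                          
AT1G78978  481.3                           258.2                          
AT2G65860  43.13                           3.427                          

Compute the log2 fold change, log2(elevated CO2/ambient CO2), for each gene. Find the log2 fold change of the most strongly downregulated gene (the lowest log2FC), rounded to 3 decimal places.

-3.654

log2(1654/2715) = -0.715  (AT3G56719)
log2(923.3/960.9) = -0.058  (AT1G12756)
log2(6544/13758) = -1.072  (AT1G27949)
log2(4083/388.1) = 3.395  (AT3G74428)
log2(589.6/3700) = -2.650  (AT1G33631)
log2(25.59/111.6) = -2.125  (AT3G63221)
log2(258.2/481.3) = -0.898  (AT1G78978)
log2(3.427/43.13) = -3.654  (AT2G65860)
AT2G65860 is most strongly downregulated.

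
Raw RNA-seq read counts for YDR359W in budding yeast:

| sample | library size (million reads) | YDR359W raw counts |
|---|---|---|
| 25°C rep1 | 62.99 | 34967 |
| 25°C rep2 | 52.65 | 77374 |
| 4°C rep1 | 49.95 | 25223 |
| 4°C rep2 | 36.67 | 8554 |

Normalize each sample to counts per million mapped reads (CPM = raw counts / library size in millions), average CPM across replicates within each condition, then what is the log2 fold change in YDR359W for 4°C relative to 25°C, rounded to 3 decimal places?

-1.456

CPM(25°C rep1) = 34967 / 62.99 = 555.1199
CPM(25°C rep2) = 77374 / 52.65 = 1469.5916
CPM(4°C rep1) = 25223 / 49.95 = 504.9650
CPM(4°C rep2) = 8554 / 36.67 = 233.2697
mean CPM(25°C) = 1012.3558; mean CPM(4°C) = 369.1173
Fold change = 369.1173 / 1012.3558 = 0.36461
log2(0.36461) = -1.4556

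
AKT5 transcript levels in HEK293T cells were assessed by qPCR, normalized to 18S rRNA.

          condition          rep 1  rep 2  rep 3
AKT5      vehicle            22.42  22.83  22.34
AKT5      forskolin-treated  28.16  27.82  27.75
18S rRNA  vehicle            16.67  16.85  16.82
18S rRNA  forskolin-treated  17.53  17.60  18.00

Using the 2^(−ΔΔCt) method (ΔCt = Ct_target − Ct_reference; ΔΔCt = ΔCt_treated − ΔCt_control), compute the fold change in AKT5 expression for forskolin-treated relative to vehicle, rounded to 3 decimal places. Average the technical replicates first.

0.046

Mean Ct: AKT5 vehicle 22.530; AKT5 forskolin-treated 27.910; 18S rRNA vehicle 16.780; 18S rRNA forskolin-treated 17.710
ΔCt(vehicle) = 22.530 − 16.780 = 5.750
ΔCt(forskolin-treated) = 27.910 − 17.710 = 10.200
ΔΔCt = 10.200 − 5.750 = 4.450
Fold change = 2^(−4.450) = 0.0458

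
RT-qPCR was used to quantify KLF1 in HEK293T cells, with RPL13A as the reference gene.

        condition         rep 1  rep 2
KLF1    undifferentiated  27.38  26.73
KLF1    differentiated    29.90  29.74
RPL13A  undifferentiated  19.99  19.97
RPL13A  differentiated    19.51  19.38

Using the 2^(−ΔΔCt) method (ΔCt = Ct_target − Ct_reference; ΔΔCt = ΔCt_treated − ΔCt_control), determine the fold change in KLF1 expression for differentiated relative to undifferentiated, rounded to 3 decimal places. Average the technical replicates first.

Mean Ct: KLF1 undifferentiated 27.055; KLF1 differentiated 29.820; RPL13A undifferentiated 19.980; RPL13A differentiated 19.445
ΔCt(undifferentiated) = 27.055 − 19.980 = 7.075
ΔCt(differentiated) = 29.820 − 19.445 = 10.375
ΔΔCt = 10.375 − 7.075 = 3.300
Fold change = 2^(−3.300) = 0.1015

0.102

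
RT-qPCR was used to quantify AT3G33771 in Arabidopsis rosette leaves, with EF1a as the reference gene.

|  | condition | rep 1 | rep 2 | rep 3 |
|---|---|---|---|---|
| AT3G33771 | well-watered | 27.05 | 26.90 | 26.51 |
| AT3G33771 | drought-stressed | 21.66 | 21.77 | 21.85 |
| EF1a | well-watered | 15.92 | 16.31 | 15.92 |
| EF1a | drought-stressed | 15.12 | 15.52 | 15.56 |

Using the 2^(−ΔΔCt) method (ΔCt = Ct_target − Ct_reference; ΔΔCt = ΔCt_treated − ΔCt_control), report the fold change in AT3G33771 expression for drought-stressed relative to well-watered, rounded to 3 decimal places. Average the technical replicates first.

21.259

Mean Ct: AT3G33771 well-watered 26.820; AT3G33771 drought-stressed 21.760; EF1a well-watered 16.050; EF1a drought-stressed 15.400
ΔCt(well-watered) = 26.820 − 16.050 = 10.770
ΔCt(drought-stressed) = 21.760 − 15.400 = 6.360
ΔΔCt = 6.360 − 10.770 = -4.410
Fold change = 2^(−(-4.410)) = 2^4.410 = 21.2590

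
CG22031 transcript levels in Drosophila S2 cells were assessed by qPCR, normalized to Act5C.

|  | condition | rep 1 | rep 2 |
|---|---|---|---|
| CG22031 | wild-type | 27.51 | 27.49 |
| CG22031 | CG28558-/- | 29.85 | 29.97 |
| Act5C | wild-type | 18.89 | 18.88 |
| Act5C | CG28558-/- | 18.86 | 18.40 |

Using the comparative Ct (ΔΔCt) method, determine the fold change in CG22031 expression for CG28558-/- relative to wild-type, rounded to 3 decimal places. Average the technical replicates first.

0.158

Mean Ct: CG22031 wild-type 27.500; CG22031 CG28558-/- 29.910; Act5C wild-type 18.885; Act5C CG28558-/- 18.630
ΔCt(wild-type) = 27.500 − 18.885 = 8.615
ΔCt(CG28558-/-) = 29.910 − 18.630 = 11.280
ΔΔCt = 11.280 − 8.615 = 2.665
Fold change = 2^(−2.665) = 0.1577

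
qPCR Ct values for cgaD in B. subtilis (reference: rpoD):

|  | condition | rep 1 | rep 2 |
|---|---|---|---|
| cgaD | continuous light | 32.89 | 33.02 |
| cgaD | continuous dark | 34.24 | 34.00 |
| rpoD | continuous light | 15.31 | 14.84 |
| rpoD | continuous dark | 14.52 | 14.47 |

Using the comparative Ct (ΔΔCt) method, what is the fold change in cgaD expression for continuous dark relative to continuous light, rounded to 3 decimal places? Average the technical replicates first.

0.298

Mean Ct: cgaD continuous light 32.955; cgaD continuous dark 34.120; rpoD continuous light 15.075; rpoD continuous dark 14.495
ΔCt(continuous light) = 32.955 − 15.075 = 17.880
ΔCt(continuous dark) = 34.120 − 14.495 = 19.625
ΔΔCt = 19.625 − 17.880 = 1.745
Fold change = 2^(−1.745) = 0.2983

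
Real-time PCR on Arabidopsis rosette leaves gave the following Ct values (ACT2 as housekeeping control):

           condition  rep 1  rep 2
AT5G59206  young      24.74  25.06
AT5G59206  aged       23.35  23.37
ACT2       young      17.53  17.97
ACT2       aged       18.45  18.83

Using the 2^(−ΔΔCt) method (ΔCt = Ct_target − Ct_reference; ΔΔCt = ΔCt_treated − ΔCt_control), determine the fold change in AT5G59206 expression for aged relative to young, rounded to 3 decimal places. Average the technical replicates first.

Mean Ct: AT5G59206 young 24.900; AT5G59206 aged 23.360; ACT2 young 17.750; ACT2 aged 18.640
ΔCt(young) = 24.900 − 17.750 = 7.150
ΔCt(aged) = 23.360 − 18.640 = 4.720
ΔΔCt = 4.720 − 7.150 = -2.430
Fold change = 2^(−(-2.430)) = 2^2.430 = 5.3889

5.389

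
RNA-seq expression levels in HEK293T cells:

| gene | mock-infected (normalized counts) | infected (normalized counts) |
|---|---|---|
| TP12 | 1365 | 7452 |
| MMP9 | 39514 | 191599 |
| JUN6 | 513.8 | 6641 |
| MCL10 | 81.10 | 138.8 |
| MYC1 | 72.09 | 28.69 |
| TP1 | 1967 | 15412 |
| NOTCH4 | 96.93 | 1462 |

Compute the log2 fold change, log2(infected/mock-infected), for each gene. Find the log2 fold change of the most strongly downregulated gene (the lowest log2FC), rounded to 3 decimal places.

-1.329

log2(7452/1365) = 2.449  (TP12)
log2(191599/39514) = 2.278  (MMP9)
log2(6641/513.8) = 3.692  (JUN6)
log2(138.8/81.10) = 0.775  (MCL10)
log2(28.69/72.09) = -1.329  (MYC1)
log2(15412/1967) = 2.970  (TP1)
log2(1462/96.93) = 3.915  (NOTCH4)
MYC1 is most strongly downregulated.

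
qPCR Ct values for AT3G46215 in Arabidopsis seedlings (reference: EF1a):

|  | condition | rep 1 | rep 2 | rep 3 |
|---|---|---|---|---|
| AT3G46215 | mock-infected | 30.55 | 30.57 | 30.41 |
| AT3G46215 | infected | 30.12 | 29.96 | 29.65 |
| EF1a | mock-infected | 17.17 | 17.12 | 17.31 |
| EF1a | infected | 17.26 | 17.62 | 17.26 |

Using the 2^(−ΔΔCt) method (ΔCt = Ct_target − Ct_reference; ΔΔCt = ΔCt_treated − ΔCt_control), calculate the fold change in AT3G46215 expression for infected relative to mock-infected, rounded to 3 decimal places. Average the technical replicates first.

Mean Ct: AT3G46215 mock-infected 30.510; AT3G46215 infected 29.910; EF1a mock-infected 17.200; EF1a infected 17.380
ΔCt(mock-infected) = 30.510 − 17.200 = 13.310
ΔCt(infected) = 29.910 − 17.380 = 12.530
ΔΔCt = 12.530 − 13.310 = -0.780
Fold change = 2^(−(-0.780)) = 2^0.780 = 1.7171

1.717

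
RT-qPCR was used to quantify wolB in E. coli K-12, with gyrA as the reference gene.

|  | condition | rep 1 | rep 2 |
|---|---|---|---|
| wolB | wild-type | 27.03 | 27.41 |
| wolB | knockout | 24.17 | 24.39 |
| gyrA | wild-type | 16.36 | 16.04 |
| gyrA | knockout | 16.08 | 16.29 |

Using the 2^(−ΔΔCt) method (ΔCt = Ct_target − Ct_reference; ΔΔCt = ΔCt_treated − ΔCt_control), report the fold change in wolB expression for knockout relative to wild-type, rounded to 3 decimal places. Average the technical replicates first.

7.595

Mean Ct: wolB wild-type 27.220; wolB knockout 24.280; gyrA wild-type 16.200; gyrA knockout 16.185
ΔCt(wild-type) = 27.220 − 16.200 = 11.020
ΔCt(knockout) = 24.280 − 16.185 = 8.095
ΔΔCt = 8.095 − 11.020 = -2.925
Fold change = 2^(−(-2.925)) = 2^2.925 = 7.5947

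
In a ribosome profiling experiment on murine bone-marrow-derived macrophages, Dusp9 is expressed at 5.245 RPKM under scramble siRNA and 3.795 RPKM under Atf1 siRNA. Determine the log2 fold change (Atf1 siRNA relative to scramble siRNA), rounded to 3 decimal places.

-0.467

Fold change = 3.795 / 5.245 = 0.7235
log2(0.7235) = -0.4668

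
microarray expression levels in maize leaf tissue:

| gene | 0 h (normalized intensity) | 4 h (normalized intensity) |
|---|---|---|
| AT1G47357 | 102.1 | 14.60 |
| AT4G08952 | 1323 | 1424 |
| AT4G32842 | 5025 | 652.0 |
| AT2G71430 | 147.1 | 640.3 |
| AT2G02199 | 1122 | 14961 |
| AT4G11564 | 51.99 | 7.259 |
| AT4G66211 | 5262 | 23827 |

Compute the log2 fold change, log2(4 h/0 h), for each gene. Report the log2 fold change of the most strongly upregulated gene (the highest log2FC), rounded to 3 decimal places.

3.737

log2(14.60/102.1) = -2.806  (AT1G47357)
log2(1424/1323) = 0.106  (AT4G08952)
log2(652.0/5025) = -2.946  (AT4G32842)
log2(640.3/147.1) = 2.122  (AT2G71430)
log2(14961/1122) = 3.737  (AT2G02199)
log2(7.259/51.99) = -2.840  (AT4G11564)
log2(23827/5262) = 2.179  (AT4G66211)
AT2G02199 is most strongly upregulated.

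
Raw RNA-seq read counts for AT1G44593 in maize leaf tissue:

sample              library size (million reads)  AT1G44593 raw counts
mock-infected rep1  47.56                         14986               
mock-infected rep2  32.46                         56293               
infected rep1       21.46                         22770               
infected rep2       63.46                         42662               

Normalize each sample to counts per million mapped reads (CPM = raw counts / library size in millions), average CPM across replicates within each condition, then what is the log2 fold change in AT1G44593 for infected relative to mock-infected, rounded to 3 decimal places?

CPM(mock-infected rep1) = 14986 / 47.56 = 315.0967
CPM(mock-infected rep2) = 56293 / 32.46 = 1734.2267
CPM(infected rep1) = 22770 / 21.46 = 1061.0438
CPM(infected rep2) = 42662 / 63.46 = 672.2660
mean CPM(mock-infected) = 1024.6617; mean CPM(infected) = 866.6549
Fold change = 866.6549 / 1024.6617 = 0.84580
log2(0.84580) = -0.2416

-0.242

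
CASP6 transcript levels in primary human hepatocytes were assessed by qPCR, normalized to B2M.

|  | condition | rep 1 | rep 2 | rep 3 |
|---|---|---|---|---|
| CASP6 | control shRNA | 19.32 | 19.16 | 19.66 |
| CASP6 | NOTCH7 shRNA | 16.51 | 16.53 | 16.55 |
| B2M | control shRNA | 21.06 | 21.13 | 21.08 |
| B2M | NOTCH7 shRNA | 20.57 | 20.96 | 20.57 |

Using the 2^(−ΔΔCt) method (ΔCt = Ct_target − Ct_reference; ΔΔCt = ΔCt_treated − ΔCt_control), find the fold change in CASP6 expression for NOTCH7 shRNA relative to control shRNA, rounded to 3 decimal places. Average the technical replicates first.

Mean Ct: CASP6 control shRNA 19.380; CASP6 NOTCH7 shRNA 16.530; B2M control shRNA 21.090; B2M NOTCH7 shRNA 20.700
ΔCt(control shRNA) = 19.380 − 21.090 = -1.710
ΔCt(NOTCH7 shRNA) = 16.530 − 20.700 = -4.170
ΔΔCt = -4.170 − (-1.710) = -2.460
Fold change = 2^(−(-2.460)) = 2^2.460 = 5.5022

5.502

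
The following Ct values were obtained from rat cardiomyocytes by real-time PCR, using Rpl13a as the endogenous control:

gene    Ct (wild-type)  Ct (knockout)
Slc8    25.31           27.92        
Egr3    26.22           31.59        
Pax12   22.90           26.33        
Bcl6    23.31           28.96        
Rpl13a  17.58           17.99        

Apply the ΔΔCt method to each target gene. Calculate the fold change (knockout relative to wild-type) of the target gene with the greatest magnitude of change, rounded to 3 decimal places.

Slc8: ΔΔCt = (27.92−17.99) − (25.31−17.58) = 9.93 − 7.73 = 2.20; fold change = 2^-2.20 = 0.218
Egr3: ΔΔCt = (31.59−17.99) − (26.22−17.58) = 13.60 − 8.64 = 4.96; fold change = 2^-4.96 = 0.032
Pax12: ΔΔCt = (26.33−17.99) − (22.90−17.58) = 8.34 − 5.32 = 3.02; fold change = 2^-3.02 = 0.123
Bcl6: ΔΔCt = (28.96−17.99) − (23.31−17.58) = 10.97 − 5.73 = 5.24; fold change = 2^-5.24 = 0.026
Bcl6 has the largest |ΔΔCt| = 5.24.

0.026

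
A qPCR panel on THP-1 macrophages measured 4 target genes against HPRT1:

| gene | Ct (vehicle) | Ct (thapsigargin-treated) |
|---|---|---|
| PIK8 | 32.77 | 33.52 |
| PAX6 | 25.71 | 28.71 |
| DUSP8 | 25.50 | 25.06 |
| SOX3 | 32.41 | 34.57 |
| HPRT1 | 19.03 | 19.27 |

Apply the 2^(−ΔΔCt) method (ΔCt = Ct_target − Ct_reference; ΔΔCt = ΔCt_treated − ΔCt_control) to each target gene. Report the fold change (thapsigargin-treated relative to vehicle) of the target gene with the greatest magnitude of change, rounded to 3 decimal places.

PIK8: ΔΔCt = (33.52−19.27) − (32.77−19.03) = 14.25 − 13.74 = 0.51; fold change = 2^-0.51 = 0.702
PAX6: ΔΔCt = (28.71−19.27) − (25.71−19.03) = 9.44 − 6.68 = 2.76; fold change = 2^-2.76 = 0.148
DUSP8: ΔΔCt = (25.06−19.27) − (25.50−19.03) = 5.79 − 6.47 = -0.68; fold change = 2^0.68 = 1.602
SOX3: ΔΔCt = (34.57−19.27) − (32.41−19.03) = 15.30 − 13.38 = 1.92; fold change = 2^-1.92 = 0.264
PAX6 has the largest |ΔΔCt| = 2.76.

0.148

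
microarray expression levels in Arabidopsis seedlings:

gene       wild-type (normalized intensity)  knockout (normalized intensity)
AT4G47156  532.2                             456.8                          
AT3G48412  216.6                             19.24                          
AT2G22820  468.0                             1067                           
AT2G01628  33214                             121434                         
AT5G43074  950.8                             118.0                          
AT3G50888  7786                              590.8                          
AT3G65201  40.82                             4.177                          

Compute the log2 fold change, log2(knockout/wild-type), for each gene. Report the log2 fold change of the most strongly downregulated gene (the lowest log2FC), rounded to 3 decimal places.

log2(456.8/532.2) = -0.220  (AT4G47156)
log2(19.24/216.6) = -3.493  (AT3G48412)
log2(1067/468.0) = 1.189  (AT2G22820)
log2(121434/33214) = 1.870  (AT2G01628)
log2(118.0/950.8) = -3.010  (AT5G43074)
log2(590.8/7786) = -3.720  (AT3G50888)
log2(4.177/40.82) = -3.289  (AT3G65201)
AT3G50888 is most strongly downregulated.

-3.720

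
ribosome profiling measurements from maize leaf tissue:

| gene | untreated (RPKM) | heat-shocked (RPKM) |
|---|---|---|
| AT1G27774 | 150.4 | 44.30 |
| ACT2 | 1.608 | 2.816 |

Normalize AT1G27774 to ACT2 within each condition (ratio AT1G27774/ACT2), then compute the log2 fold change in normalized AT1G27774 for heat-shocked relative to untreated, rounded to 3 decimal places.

-2.572

AT1G27774/ACT2 (untreated) = 150.4 / 1.608 = 93.532
AT1G27774/ACT2 (heat-shocked) = 44.30 / 2.816 = 15.732
Fold change = 15.732 / 93.532 = 0.1682
log2(0.1682) = -2.5718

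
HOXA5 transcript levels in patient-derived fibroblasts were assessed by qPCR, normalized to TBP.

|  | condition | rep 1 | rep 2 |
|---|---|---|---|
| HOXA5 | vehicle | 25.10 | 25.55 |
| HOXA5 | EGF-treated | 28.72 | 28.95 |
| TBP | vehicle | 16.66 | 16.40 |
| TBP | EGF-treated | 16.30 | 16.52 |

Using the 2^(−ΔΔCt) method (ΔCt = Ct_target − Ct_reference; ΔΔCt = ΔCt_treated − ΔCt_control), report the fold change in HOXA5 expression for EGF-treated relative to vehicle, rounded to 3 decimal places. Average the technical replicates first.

Mean Ct: HOXA5 vehicle 25.325; HOXA5 EGF-treated 28.835; TBP vehicle 16.530; TBP EGF-treated 16.410
ΔCt(vehicle) = 25.325 − 16.530 = 8.795
ΔCt(EGF-treated) = 28.835 − 16.410 = 12.425
ΔΔCt = 12.425 − 8.795 = 3.630
Fold change = 2^(−3.630) = 0.0808

0.081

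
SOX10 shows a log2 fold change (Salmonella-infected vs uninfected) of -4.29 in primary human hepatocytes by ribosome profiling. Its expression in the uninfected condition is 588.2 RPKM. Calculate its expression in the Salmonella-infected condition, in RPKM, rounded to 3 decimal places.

Fold change = 2^(-4.29) = 0.0511
Salmonella-infected expression = 588.2 × 0.0511 = 30.068

30.068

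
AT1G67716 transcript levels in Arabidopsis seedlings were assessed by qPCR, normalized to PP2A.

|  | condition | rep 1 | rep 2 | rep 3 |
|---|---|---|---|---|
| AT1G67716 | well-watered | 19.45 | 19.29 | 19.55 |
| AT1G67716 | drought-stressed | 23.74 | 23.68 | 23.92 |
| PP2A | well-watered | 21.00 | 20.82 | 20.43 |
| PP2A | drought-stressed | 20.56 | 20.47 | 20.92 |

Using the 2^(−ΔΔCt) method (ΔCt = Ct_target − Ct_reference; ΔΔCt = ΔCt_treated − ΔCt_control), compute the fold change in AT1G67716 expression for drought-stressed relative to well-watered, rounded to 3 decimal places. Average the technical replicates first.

0.046

Mean Ct: AT1G67716 well-watered 19.430; AT1G67716 drought-stressed 23.780; PP2A well-watered 20.750; PP2A drought-stressed 20.650
ΔCt(well-watered) = 19.430 − 20.750 = -1.320
ΔCt(drought-stressed) = 23.780 − 20.650 = 3.130
ΔΔCt = 3.130 − (-1.320) = 4.450
Fold change = 2^(−4.450) = 0.0458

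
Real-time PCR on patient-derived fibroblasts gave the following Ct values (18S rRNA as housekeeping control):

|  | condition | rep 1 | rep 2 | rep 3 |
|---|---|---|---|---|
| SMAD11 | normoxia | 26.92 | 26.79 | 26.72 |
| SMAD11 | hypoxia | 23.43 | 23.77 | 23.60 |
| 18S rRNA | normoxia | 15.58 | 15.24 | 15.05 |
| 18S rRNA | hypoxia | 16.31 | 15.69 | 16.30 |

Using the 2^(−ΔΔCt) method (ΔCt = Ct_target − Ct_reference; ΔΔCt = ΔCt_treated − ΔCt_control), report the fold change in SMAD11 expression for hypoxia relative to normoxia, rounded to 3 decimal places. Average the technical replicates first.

16.223

Mean Ct: SMAD11 normoxia 26.810; SMAD11 hypoxia 23.600; 18S rRNA normoxia 15.290; 18S rRNA hypoxia 16.100
ΔCt(normoxia) = 26.810 − 15.290 = 11.520
ΔCt(hypoxia) = 23.600 − 16.100 = 7.500
ΔΔCt = 7.500 − 11.520 = -4.020
Fold change = 2^(−(-4.020)) = 2^4.020 = 16.2234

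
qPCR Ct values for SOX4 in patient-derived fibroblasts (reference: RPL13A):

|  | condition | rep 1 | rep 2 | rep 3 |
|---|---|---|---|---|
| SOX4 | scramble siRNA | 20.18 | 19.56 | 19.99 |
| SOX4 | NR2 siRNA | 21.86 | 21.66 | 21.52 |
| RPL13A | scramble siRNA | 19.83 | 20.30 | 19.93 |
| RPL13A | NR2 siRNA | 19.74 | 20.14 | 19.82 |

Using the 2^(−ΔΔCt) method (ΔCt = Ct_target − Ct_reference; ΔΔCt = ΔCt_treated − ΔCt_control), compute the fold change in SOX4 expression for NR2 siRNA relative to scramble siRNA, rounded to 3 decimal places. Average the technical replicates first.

0.270

Mean Ct: SOX4 scramble siRNA 19.910; SOX4 NR2 siRNA 21.680; RPL13A scramble siRNA 20.020; RPL13A NR2 siRNA 19.900
ΔCt(scramble siRNA) = 19.910 − 20.020 = -0.110
ΔCt(NR2 siRNA) = 21.680 − 19.900 = 1.780
ΔΔCt = 1.780 − (-0.110) = 1.890
Fold change = 2^(−1.890) = 0.2698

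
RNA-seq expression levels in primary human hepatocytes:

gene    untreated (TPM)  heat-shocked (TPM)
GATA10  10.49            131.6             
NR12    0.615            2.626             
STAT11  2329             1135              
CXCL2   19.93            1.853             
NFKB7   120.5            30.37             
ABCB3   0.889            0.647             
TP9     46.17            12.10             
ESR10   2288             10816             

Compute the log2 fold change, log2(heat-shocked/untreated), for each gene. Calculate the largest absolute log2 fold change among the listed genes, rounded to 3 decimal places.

3.649

log2(131.6/10.49) = 3.649  (GATA10)
log2(2.626/0.615) = 2.094  (NR12)
log2(1135/2329) = -1.037  (STAT11)
log2(1.853/19.93) = -3.427  (CXCL2)
log2(30.37/120.5) = -1.988  (NFKB7)
log2(0.647/0.889) = -0.458  (ABCB3)
log2(12.10/46.17) = -1.932  (TP9)
log2(10816/2288) = 2.241  (ESR10)
The largest magnitude belongs to GATA10.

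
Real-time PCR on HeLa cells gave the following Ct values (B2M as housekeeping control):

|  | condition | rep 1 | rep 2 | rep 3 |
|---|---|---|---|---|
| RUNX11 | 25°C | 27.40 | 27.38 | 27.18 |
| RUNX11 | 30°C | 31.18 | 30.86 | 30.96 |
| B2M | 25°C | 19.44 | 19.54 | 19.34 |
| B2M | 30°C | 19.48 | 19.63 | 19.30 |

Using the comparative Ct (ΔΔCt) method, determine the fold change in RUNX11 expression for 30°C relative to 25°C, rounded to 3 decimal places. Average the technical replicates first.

0.080

Mean Ct: RUNX11 25°C 27.320; RUNX11 30°C 31.000; B2M 25°C 19.440; B2M 30°C 19.470
ΔCt(25°C) = 27.320 − 19.440 = 7.880
ΔCt(30°C) = 31.000 − 19.470 = 11.530
ΔΔCt = 11.530 − 7.880 = 3.650
Fold change = 2^(−3.650) = 0.0797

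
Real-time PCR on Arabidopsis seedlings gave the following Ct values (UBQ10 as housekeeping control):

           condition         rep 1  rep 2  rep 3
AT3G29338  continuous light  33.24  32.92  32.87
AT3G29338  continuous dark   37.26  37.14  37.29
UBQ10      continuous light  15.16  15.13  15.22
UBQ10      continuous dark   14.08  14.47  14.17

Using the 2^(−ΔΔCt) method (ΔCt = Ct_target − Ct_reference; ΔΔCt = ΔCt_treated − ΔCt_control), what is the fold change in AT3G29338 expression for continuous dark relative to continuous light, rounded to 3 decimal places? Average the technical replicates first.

0.028

Mean Ct: AT3G29338 continuous light 33.010; AT3G29338 continuous dark 37.230; UBQ10 continuous light 15.170; UBQ10 continuous dark 14.240
ΔCt(continuous light) = 33.010 − 15.170 = 17.840
ΔCt(continuous dark) = 37.230 − 14.240 = 22.990
ΔΔCt = 22.990 − 17.840 = 5.150
Fold change = 2^(−5.150) = 0.0282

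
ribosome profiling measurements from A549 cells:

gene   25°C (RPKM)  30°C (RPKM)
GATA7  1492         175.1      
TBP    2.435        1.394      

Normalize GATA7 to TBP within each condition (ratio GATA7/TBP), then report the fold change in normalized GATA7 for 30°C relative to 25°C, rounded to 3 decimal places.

GATA7/TBP (25°C) = 1492 / 2.435 = 612.73
GATA7/TBP (30°C) = 175.1 / 1.394 = 125.61
Fold change = 125.61 / 612.73 = 0.2050

0.205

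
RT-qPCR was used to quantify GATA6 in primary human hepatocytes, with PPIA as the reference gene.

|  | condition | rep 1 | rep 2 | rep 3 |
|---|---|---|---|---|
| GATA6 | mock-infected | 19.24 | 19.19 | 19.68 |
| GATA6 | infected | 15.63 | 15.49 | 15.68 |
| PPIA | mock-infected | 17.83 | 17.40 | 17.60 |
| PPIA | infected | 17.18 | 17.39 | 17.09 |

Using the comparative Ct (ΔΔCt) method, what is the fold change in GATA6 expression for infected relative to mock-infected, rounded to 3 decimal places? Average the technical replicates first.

Mean Ct: GATA6 mock-infected 19.370; GATA6 infected 15.600; PPIA mock-infected 17.610; PPIA infected 17.220
ΔCt(mock-infected) = 19.370 − 17.610 = 1.760
ΔCt(infected) = 15.600 − 17.220 = -1.620
ΔΔCt = -1.620 − 1.760 = -3.380
Fold change = 2^(−(-3.380)) = 2^3.380 = 10.4107

10.411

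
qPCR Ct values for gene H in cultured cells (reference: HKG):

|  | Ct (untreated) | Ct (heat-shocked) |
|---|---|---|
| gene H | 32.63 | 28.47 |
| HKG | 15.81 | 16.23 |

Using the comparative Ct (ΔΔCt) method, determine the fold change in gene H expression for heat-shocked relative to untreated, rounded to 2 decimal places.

ΔCt(untreated) = 32.630 − 15.810 = 16.820
ΔCt(heat-shocked) = 28.470 − 16.230 = 12.240
ΔΔCt = 12.240 − 16.820 = -4.580
Fold change = 2^(−(-4.580)) = 2^4.580 = 23.918

23.92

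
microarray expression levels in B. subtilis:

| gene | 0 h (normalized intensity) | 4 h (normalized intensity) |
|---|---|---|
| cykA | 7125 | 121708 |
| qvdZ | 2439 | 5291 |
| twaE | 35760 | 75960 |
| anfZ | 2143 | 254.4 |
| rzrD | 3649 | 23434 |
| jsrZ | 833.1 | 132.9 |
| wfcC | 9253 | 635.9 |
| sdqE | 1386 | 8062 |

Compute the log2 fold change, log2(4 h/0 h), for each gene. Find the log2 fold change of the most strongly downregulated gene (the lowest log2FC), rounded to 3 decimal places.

log2(121708/7125) = 4.094  (cykA)
log2(5291/2439) = 1.117  (qvdZ)
log2(75960/35760) = 1.087  (twaE)
log2(254.4/2143) = -3.074  (anfZ)
log2(23434/3649) = 2.683  (rzrD)
log2(132.9/833.1) = -2.648  (jsrZ)
log2(635.9/9253) = -3.863  (wfcC)
log2(8062/1386) = 2.540  (sdqE)
wfcC is most strongly downregulated.

-3.863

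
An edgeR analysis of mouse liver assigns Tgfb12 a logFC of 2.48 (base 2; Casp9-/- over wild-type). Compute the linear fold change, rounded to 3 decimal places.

5.579

Fold change = 2^(2.48) = 5.5790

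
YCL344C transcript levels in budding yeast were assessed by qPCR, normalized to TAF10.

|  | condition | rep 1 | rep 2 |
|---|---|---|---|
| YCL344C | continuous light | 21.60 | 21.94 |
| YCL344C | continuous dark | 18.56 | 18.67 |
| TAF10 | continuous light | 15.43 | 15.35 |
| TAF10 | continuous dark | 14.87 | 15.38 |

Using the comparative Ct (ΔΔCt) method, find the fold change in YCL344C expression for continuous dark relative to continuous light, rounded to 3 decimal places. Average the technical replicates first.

Mean Ct: YCL344C continuous light 21.770; YCL344C continuous dark 18.615; TAF10 continuous light 15.390; TAF10 continuous dark 15.125
ΔCt(continuous light) = 21.770 − 15.390 = 6.380
ΔCt(continuous dark) = 18.615 − 15.125 = 3.490
ΔΔCt = 3.490 − 6.380 = -2.890
Fold change = 2^(−(-2.890)) = 2^2.890 = 7.4127

7.413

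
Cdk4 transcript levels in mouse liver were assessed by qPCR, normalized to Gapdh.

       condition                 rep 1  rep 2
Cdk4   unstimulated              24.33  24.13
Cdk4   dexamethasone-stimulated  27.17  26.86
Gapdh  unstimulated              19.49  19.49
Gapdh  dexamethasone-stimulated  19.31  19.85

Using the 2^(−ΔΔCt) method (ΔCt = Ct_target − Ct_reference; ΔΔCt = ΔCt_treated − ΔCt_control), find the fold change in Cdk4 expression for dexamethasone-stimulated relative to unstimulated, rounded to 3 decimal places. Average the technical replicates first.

0.154

Mean Ct: Cdk4 unstimulated 24.230; Cdk4 dexamethasone-stimulated 27.015; Gapdh unstimulated 19.490; Gapdh dexamethasone-stimulated 19.580
ΔCt(unstimulated) = 24.230 − 19.490 = 4.740
ΔCt(dexamethasone-stimulated) = 27.015 − 19.580 = 7.435
ΔΔCt = 7.435 − 4.740 = 2.695
Fold change = 2^(−2.695) = 0.1544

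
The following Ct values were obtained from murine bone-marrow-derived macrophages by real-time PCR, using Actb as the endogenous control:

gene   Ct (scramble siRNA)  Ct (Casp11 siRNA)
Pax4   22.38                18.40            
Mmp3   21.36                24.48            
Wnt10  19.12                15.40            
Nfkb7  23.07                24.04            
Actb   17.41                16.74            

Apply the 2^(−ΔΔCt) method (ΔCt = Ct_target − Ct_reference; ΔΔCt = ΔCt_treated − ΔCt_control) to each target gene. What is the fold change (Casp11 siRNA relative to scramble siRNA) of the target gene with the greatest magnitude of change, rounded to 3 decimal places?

0.072

Pax4: ΔΔCt = (18.40−16.74) − (22.38−17.41) = 1.66 − 4.97 = -3.31; fold change = 2^3.31 = 9.918
Mmp3: ΔΔCt = (24.48−16.74) − (21.36−17.41) = 7.74 − 3.95 = 3.79; fold change = 2^-3.79 = 0.072
Wnt10: ΔΔCt = (15.40−16.74) − (19.12−17.41) = -1.34 − 1.71 = -3.05; fold change = 2^3.05 = 8.282
Nfkb7: ΔΔCt = (24.04−16.74) − (23.07−17.41) = 7.30 − 5.66 = 1.64; fold change = 2^-1.64 = 0.321
Mmp3 has the largest |ΔΔCt| = 3.79.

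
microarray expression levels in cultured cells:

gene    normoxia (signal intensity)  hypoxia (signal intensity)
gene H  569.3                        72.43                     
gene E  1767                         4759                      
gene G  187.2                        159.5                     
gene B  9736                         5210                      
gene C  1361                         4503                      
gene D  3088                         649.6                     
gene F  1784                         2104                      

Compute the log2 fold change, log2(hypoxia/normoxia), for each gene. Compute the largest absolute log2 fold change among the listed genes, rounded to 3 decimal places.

2.975

log2(72.43/569.3) = -2.975  (gene H)
log2(4759/1767) = 1.429  (gene E)
log2(159.5/187.2) = -0.231  (gene G)
log2(5210/9736) = -0.902  (gene B)
log2(4503/1361) = 1.726  (gene C)
log2(649.6/3088) = -2.249  (gene D)
log2(2104/1784) = 0.238  (gene F)
The largest magnitude belongs to gene H.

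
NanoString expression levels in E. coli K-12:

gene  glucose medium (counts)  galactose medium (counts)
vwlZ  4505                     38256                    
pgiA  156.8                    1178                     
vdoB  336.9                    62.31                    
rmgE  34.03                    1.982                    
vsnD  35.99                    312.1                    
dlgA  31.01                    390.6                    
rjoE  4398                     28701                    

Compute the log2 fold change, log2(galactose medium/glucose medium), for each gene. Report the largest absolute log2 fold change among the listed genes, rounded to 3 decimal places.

log2(38256/4505) = 3.086  (vwlZ)
log2(1178/156.8) = 2.909  (pgiA)
log2(62.31/336.9) = -2.435  (vdoB)
log2(1.982/34.03) = -4.102  (rmgE)
log2(312.1/35.99) = 3.116  (vsnD)
log2(390.6/31.01) = 3.655  (dlgA)
log2(28701/4398) = 2.706  (rjoE)
The largest magnitude belongs to rmgE.

4.102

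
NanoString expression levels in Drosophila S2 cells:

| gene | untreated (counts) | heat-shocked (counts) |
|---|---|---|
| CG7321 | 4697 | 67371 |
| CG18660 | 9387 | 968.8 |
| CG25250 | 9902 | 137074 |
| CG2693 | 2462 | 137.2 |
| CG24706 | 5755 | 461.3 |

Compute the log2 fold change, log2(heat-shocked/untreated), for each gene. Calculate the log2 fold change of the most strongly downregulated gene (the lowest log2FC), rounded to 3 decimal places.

log2(67371/4697) = 3.842  (CG7321)
log2(968.8/9387) = -3.276  (CG18660)
log2(137074/9902) = 3.791  (CG25250)
log2(137.2/2462) = -4.165  (CG2693)
log2(461.3/5755) = -3.641  (CG24706)
CG2693 is most strongly downregulated.

-4.165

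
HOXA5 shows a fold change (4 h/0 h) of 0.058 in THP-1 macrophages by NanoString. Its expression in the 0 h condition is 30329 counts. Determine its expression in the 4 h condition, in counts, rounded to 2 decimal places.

1759.08

4 h expression = 30329 × 0.058 = 1759.08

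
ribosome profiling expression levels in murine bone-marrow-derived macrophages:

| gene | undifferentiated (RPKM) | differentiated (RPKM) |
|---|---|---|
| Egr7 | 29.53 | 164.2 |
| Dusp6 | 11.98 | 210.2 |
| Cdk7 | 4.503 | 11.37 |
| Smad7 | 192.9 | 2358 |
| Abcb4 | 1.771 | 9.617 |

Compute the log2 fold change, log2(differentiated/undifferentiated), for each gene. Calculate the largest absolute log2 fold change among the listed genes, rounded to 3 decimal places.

log2(164.2/29.53) = 2.475  (Egr7)
log2(210.2/11.98) = 4.133  (Dusp6)
log2(11.37/4.503) = 1.336  (Cdk7)
log2(2358/192.9) = 3.612  (Smad7)
log2(9.617/1.771) = 2.441  (Abcb4)
The largest magnitude belongs to Dusp6.

4.133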